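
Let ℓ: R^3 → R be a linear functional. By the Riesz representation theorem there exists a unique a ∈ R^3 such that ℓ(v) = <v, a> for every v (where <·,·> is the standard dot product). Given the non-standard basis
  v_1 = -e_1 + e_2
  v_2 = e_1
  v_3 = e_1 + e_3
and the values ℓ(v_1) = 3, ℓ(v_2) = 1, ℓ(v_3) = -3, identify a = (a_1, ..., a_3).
a = (1, 4, -4)

Write a = (a_1, ..., a_3) in the standard basis. For each basis vector v_i, ℓ(v_i) = <v_i, a> is a linear equation in the a_j's. Collect the n equations into a matrix system V a = ℓ, where row i of V is v_i (expressed in the standard basis). Since V is invertible (lower-triangular with 1s on the diagonal, up to permutation), solve by back-substitution:
  V =
[[-1, 1, 0],
 [1, 0, 0],
 [1, 0, 1]]
  V a = (3, 1, -3)
Solving gives a = (1, 4, -4).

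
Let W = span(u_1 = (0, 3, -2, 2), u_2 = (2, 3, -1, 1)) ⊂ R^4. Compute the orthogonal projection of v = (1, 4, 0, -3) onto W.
proj_W(v) = (109/43, 84/43, -3/86, 3/86)

Set up U = [u_1 | ... | u_2] ∈ R^(4×2). The projector onto W = col(U) is P = U (U^T U)^(-1) U^T.
Compute U^T U =
  [17, 13]
  [13, 15],
and U^T v = (6, 11).
Solve U^T U · c = U^T v for the coefficients: c = (-53/86, 109/86). The projection is proj_W(v) = U c.
Check: (v - proj_W(v)) · u_1 = 0  (should be 0).
Check: (v - proj_W(v)) · u_2 = 0  (should be 0).
Result: proj_W(v) = (109/43, 84/43, -3/86, 3/86).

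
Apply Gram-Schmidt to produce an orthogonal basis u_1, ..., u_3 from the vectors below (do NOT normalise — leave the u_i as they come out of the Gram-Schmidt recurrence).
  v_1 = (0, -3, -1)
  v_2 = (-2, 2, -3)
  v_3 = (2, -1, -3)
Orthogonal basis:
  u_1 = (0, -3, -1)
  u_2 = (-2, 11/10, -33/10)
  u_3 = (418/161, 76/161, -228/161)

Apply the Gram-Schmidt recurrence
  u_1 = v_1
  u_i = v_i − Σ_{j<i} ((v_i · u_j) / (u_j · u_j)) · u_j.

Step by step this gives:
  u_1 = (0, -3, -1)
  u_2 = (-2, 11/10, -33/10)
  u_3 = (418/161, 76/161, -228/161)

Orthogonality check:
  u_2 · u_1 = 0 (should be 0)
  u_3 · u_1 = 0 (should be 0)
  u_3 · u_2 = 0 (should be 0)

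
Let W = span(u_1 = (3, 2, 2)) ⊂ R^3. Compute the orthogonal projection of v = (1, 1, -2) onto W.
proj_W(v) = (3/17, 2/17, 2/17)

Set up U = [u_1 | ... | u_1] ∈ R^(3×1). The projector onto W = col(U) is P = U (U^T U)^(-1) U^T.
Compute U^T U =
  [17],
and U^T v = (1).
Solve U^T U · c = U^T v for the coefficients: c = (1/17). The projection is proj_W(v) = U c.
Check: (v - proj_W(v)) · u_1 = 0  (should be 0).
Result: proj_W(v) = (3/17, 2/17, 2/17).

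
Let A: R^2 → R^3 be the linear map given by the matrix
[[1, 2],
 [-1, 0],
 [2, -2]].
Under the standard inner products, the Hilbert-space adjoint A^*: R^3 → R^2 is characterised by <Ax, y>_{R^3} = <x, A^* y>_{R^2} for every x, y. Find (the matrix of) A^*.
A^* = A^T =
[[1, -1, 2],
 [2, 0, -2]]

For real matrices with standard dot products, the defining identity <Ax, y> = <x, A^* y> gives (Ax)^T y = x^T (A^*) y, i.e. x^T A^T y = x^T (A^*) y. Since this holds for all x, y, we must have A^* = A^T. Therefore
A^* =
[[1, -1, 2],
 [2, 0, -2]].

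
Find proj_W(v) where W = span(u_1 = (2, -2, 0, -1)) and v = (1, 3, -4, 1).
proj_W(v) = (-10/9, 10/9, 0, 5/9)

Set up U = [u_1 | ... | u_1] ∈ R^(4×1). The projector onto W = col(U) is P = U (U^T U)^(-1) U^T.
Compute U^T U =
  [9],
and U^T v = (-5).
Solve U^T U · c = U^T v for the coefficients: c = (-5/9). The projection is proj_W(v) = U c.
Check: (v - proj_W(v)) · u_1 = 0  (should be 0).
Result: proj_W(v) = (-10/9, 10/9, 0, 5/9).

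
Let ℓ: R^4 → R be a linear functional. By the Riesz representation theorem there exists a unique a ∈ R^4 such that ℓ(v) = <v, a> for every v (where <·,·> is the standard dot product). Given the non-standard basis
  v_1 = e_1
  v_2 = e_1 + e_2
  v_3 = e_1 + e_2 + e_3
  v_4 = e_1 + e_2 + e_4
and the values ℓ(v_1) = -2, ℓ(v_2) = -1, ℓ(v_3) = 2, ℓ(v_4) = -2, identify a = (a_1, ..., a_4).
a = (-2, 1, 3, -1)

Write a = (a_1, ..., a_4) in the standard basis. For each basis vector v_i, ℓ(v_i) = <v_i, a> is a linear equation in the a_j's. Collect the n equations into a matrix system V a = ℓ, where row i of V is v_i (expressed in the standard basis). Since V is invertible (lower-triangular with 1s on the diagonal, up to permutation), solve by back-substitution:
  V =
[[1, 0, 0, 0],
 [1, 1, 0, 0],
 [1, 1, 1, 0],
 [1, 1, 0, 1]]
  V a = (-2, -1, 2, -2)
Solving gives a = (-2, 1, 3, -1).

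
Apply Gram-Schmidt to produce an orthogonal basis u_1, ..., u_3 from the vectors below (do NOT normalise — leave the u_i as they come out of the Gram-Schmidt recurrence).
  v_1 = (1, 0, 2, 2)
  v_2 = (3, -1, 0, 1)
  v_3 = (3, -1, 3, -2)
Orthogonal basis:
  u_1 = (1, 0, 2, 2)
  u_2 = (22/9, -1, -10/9, -1/9)
  u_3 = (33/37, -27/74, 96/37, -225/74)

Apply the Gram-Schmidt recurrence
  u_1 = v_1
  u_i = v_i − Σ_{j<i} ((v_i · u_j) / (u_j · u_j)) · u_j.

Step by step this gives:
  u_1 = (1, 0, 2, 2)
  u_2 = (22/9, -1, -10/9, -1/9)
  u_3 = (33/37, -27/74, 96/37, -225/74)

Orthogonality check:
  u_2 · u_1 = 0 (should be 0)
  u_3 · u_1 = 0 (should be 0)
  u_3 · u_2 = 0 (should be 0)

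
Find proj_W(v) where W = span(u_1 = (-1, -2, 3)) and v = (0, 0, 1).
proj_W(v) = (-3/14, -3/7, 9/14)

Set up U = [u_1 | ... | u_1] ∈ R^(3×1). The projector onto W = col(U) is P = U (U^T U)^(-1) U^T.
Compute U^T U =
  [14],
and U^T v = (3).
Solve U^T U · c = U^T v for the coefficients: c = (3/14). The projection is proj_W(v) = U c.
Check: (v - proj_W(v)) · u_1 = 0  (should be 0).
Result: proj_W(v) = (-3/14, -3/7, 9/14).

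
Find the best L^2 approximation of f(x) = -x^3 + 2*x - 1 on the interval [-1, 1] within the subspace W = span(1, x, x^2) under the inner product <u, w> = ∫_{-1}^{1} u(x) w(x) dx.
g(x) = 7*x/5 - 1

The best approximation g ∈ W is the orthogonal projection of f onto W. Writing g = a_0 + a_1 x + a_2 x^2, the coefficients solve the normal equations G · a = b where
  G_{ij} = <φ_i, φ_j> and b_i = <f, φ_i>, with φ_0 = 1, φ_1 = x, φ_2 = x^2.
G =
  [2, 0, 2/3]
  [0, 2/3, 0]
  [2/3, 0, 2/5],
b = (-2, 14/15, -2/3).
Solving gives a_0 = -1, a_1 = 7/5, a_2 = 0, so
  g(x) = 7*x/5 - 1.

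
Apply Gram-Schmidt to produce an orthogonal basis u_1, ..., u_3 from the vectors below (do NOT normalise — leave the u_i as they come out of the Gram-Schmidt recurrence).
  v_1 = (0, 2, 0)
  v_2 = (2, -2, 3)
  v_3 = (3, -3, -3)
Orthogonal basis:
  u_1 = (0, 2, 0)
  u_2 = (2, 0, 3)
  u_3 = (45/13, 0, -30/13)

Apply the Gram-Schmidt recurrence
  u_1 = v_1
  u_i = v_i − Σ_{j<i} ((v_i · u_j) / (u_j · u_j)) · u_j.

Step by step this gives:
  u_1 = (0, 2, 0)
  u_2 = (2, 0, 3)
  u_3 = (45/13, 0, -30/13)

Orthogonality check:
  u_2 · u_1 = 0 (should be 0)
  u_3 · u_1 = 0 (should be 0)
  u_3 · u_2 = 0 (should be 0)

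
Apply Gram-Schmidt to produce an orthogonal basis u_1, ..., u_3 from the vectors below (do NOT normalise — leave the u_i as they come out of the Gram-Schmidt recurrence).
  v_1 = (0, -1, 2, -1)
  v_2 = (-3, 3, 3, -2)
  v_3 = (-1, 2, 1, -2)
Orthogonal basis:
  u_1 = (0, -1, 2, -1)
  u_2 = (-3, 23/6, 4/3, -7/6)
  u_3 = (97/161, 2/7, -61/161, -24/23)

Apply the Gram-Schmidt recurrence
  u_1 = v_1
  u_i = v_i − Σ_{j<i} ((v_i · u_j) / (u_j · u_j)) · u_j.

Step by step this gives:
  u_1 = (0, -1, 2, -1)
  u_2 = (-3, 23/6, 4/3, -7/6)
  u_3 = (97/161, 2/7, -61/161, -24/23)

Orthogonality check:
  u_2 · u_1 = 0 (should be 0)
  u_3 · u_1 = 0 (should be 0)
  u_3 · u_2 = 0 (should be 0)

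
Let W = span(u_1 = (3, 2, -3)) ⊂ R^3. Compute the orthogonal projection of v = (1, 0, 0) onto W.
proj_W(v) = (9/22, 3/11, -9/22)

Set up U = [u_1 | ... | u_1] ∈ R^(3×1). The projector onto W = col(U) is P = U (U^T U)^(-1) U^T.
Compute U^T U =
  [22],
and U^T v = (3).
Solve U^T U · c = U^T v for the coefficients: c = (3/22). The projection is proj_W(v) = U c.
Check: (v - proj_W(v)) · u_1 = 0  (should be 0).
Result: proj_W(v) = (9/22, 3/11, -9/22).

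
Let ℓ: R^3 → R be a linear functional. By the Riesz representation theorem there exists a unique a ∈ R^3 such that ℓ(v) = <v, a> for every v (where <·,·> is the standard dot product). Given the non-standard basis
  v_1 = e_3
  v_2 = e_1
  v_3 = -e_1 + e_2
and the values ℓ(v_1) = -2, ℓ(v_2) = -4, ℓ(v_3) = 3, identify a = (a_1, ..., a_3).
a = (-4, -1, -2)

Write a = (a_1, ..., a_3) in the standard basis. For each basis vector v_i, ℓ(v_i) = <v_i, a> is a linear equation in the a_j's. Collect the n equations into a matrix system V a = ℓ, where row i of V is v_i (expressed in the standard basis). Since V is invertible (lower-triangular with 1s on the diagonal, up to permutation), solve by back-substitution:
  V =
[[0, 0, 1],
 [1, 0, 0],
 [-1, 1, 0]]
  V a = (-2, -4, 3)
Solving gives a = (-4, -1, -2).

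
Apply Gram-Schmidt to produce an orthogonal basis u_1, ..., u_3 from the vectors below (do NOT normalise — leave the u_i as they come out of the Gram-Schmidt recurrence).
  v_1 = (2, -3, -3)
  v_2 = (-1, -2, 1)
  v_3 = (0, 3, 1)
Orthogonal basis:
  u_1 = (2, -3, -3)
  u_2 = (-12/11, -41/22, 25/22)
  u_3 = (36/131, -4/131, 28/131)

Apply the Gram-Schmidt recurrence
  u_1 = v_1
  u_i = v_i − Σ_{j<i} ((v_i · u_j) / (u_j · u_j)) · u_j.

Step by step this gives:
  u_1 = (2, -3, -3)
  u_2 = (-12/11, -41/22, 25/22)
  u_3 = (36/131, -4/131, 28/131)

Orthogonality check:
  u_2 · u_1 = 0 (should be 0)
  u_3 · u_1 = 0 (should be 0)
  u_3 · u_2 = 0 (should be 0)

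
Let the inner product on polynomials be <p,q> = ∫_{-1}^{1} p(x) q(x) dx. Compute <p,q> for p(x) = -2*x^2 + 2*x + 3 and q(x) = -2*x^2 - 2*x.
<p,q> = -76/15

Expand the product: p(x)·q(x) = 4*x^4 - 10*x^2 - 6*x.
∫_{-1}^{1} of each monomial x^k gives [2/(k+1) if k even, 0 if k odd]. Integrating term-by-term (or equivalently evaluating the antiderivative F(x) = 4*x^5/5 - 10*x^3/3 - 3*x^2 at the endpoints):
  F(1) − F(−1) = -83/15 − (-7/15) = -76/15.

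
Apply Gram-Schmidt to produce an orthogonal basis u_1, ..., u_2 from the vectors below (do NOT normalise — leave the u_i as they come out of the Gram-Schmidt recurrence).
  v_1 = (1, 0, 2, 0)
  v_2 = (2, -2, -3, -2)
Orthogonal basis:
  u_1 = (1, 0, 2, 0)
  u_2 = (14/5, -2, -7/5, -2)

Apply the Gram-Schmidt recurrence
  u_1 = v_1
  u_i = v_i − Σ_{j<i} ((v_i · u_j) / (u_j · u_j)) · u_j.

Step by step this gives:
  u_1 = (1, 0, 2, 0)
  u_2 = (14/5, -2, -7/5, -2)

Orthogonality check:
  u_2 · u_1 = 0 (should be 0)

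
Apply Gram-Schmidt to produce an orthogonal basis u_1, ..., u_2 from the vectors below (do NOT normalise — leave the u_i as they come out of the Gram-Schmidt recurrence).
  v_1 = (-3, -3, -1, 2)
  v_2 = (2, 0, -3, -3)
Orthogonal basis:
  u_1 = (-3, -3, -1, 2)
  u_2 = (19/23, -27/23, -78/23, -51/23)

Apply the Gram-Schmidt recurrence
  u_1 = v_1
  u_i = v_i − Σ_{j<i} ((v_i · u_j) / (u_j · u_j)) · u_j.

Step by step this gives:
  u_1 = (-3, -3, -1, 2)
  u_2 = (19/23, -27/23, -78/23, -51/23)

Orthogonality check:
  u_2 · u_1 = 0 (should be 0)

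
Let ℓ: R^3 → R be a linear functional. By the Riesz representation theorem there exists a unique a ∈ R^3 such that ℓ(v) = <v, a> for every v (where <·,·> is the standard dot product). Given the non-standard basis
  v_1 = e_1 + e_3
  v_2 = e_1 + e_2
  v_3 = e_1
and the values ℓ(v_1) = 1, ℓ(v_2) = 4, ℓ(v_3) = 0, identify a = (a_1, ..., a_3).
a = (0, 4, 1)

Write a = (a_1, ..., a_3) in the standard basis. For each basis vector v_i, ℓ(v_i) = <v_i, a> is a linear equation in the a_j's. Collect the n equations into a matrix system V a = ℓ, where row i of V is v_i (expressed in the standard basis). Since V is invertible (lower-triangular with 1s on the diagonal, up to permutation), solve by back-substitution:
  V =
[[1, 0, 1],
 [1, 1, 0],
 [1, 0, 0]]
  V a = (1, 4, 0)
Solving gives a = (0, 4, 1).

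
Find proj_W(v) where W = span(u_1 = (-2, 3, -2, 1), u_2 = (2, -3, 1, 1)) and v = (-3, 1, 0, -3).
proj_W(v) = (-54/37, 81/37, 12/37, -105/37)

Set up U = [u_1 | ... | u_2] ∈ R^(4×2). The projector onto W = col(U) is P = U (U^T U)^(-1) U^T.
Compute U^T U =
  [18, -14]
  [-14, 15],
and U^T v = (6, -12).
Solve U^T U · c = U^T v for the coefficients: c = (-39/37, -66/37). The projection is proj_W(v) = U c.
Check: (v - proj_W(v)) · u_1 = 0  (should be 0).
Check: (v - proj_W(v)) · u_2 = 0  (should be 0).
Result: proj_W(v) = (-54/37, 81/37, 12/37, -105/37).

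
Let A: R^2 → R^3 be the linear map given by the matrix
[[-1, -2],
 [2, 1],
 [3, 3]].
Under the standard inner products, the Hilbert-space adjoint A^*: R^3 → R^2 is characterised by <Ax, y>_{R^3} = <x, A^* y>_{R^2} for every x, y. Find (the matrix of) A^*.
A^* = A^T =
[[-1, 2, 3],
 [-2, 1, 3]]

For real matrices with standard dot products, the defining identity <Ax, y> = <x, A^* y> gives (Ax)^T y = x^T (A^*) y, i.e. x^T A^T y = x^T (A^*) y. Since this holds for all x, y, we must have A^* = A^T. Therefore
A^* =
[[-1, 2, 3],
 [-2, 1, 3]].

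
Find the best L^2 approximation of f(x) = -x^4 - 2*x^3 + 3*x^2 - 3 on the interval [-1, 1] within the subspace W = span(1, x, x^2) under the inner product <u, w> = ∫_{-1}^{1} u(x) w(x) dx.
g(x) = 15*x^2/7 - 6*x/5 - 102/35

The best approximation g ∈ W is the orthogonal projection of f onto W. Writing g = a_0 + a_1 x + a_2 x^2, the coefficients solve the normal equations G · a = b where
  G_{ij} = <φ_i, φ_j> and b_i = <f, φ_i>, with φ_0 = 1, φ_1 = x, φ_2 = x^2.
G =
  [2, 0, 2/3]
  [0, 2/3, 0]
  [2/3, 0, 2/5],
b = (-22/5, -4/5, -38/35).
Solving gives a_0 = -102/35, a_1 = -6/5, a_2 = 15/7, so
  g(x) = 15*x^2/7 - 6*x/5 - 102/35.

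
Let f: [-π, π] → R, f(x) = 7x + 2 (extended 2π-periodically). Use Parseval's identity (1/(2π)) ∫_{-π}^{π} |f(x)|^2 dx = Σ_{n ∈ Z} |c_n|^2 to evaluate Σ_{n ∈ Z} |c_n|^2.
Σ |c_n|^2 = 49π^2/3 + 4

Expand and integrate term by term over [-π, π]:
  ∫ (7x)^2 dx = 49·(2π^3/3); ∫ 2·7·(2)·x dx = 0 (odd integrand); ∫ 2^2 dx = 4·2π.
So (1/(2π)) ∫_{-π}^{π} (7x + 2)^2 dx = 49π^2/3 + 4 = 49π^2/3 + 4.
Parseval ⇒ Σ |c_n|^2 = 49π^2/3 + 4.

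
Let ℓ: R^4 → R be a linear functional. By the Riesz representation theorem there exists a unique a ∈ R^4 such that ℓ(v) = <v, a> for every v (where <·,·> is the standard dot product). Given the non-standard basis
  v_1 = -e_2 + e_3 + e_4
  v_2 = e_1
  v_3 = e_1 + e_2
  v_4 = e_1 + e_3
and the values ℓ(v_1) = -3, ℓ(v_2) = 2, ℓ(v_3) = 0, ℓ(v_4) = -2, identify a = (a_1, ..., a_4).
a = (2, -2, -4, -1)

Write a = (a_1, ..., a_4) in the standard basis. For each basis vector v_i, ℓ(v_i) = <v_i, a> is a linear equation in the a_j's. Collect the n equations into a matrix system V a = ℓ, where row i of V is v_i (expressed in the standard basis). Since V is invertible (lower-triangular with 1s on the diagonal, up to permutation), solve by back-substitution:
  V =
[[0, -1, 1, 1],
 [1, 0, 0, 0],
 [1, 1, 0, 0],
 [1, 0, 1, 0]]
  V a = (-3, 2, 0, -2)
Solving gives a = (2, -2, -4, -1).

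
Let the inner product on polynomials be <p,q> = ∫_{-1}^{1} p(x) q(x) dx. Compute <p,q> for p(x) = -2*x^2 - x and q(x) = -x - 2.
<p,q> = 10/3

Expand the product: p(x)·q(x) = 2*x^3 + 5*x^2 + 2*x.
∫_{-1}^{1} of each monomial x^k gives [2/(k+1) if k even, 0 if k odd]. Integrating term-by-term (or equivalently evaluating the antiderivative F(x) = x^4/2 + 5*x^3/3 + x^2 at the endpoints):
  F(1) − F(−1) = 19/6 − (-1/6) = 10/3.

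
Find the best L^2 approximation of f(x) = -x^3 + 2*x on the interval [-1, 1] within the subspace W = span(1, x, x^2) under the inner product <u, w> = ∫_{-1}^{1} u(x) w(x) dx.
g(x) = 7*x/5

The best approximation g ∈ W is the orthogonal projection of f onto W. Writing g = a_0 + a_1 x + a_2 x^2, the coefficients solve the normal equations G · a = b where
  G_{ij} = <φ_i, φ_j> and b_i = <f, φ_i>, with φ_0 = 1, φ_1 = x, φ_2 = x^2.
G =
  [2, 0, 2/3]
  [0, 2/3, 0]
  [2/3, 0, 2/5],
b = (0, 14/15, 0).
Solving gives a_0 = 0, a_1 = 7/5, a_2 = 0, so
  g(x) = 7*x/5.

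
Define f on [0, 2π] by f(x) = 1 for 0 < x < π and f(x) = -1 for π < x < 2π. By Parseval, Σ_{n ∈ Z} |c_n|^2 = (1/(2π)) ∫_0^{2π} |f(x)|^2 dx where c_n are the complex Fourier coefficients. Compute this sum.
Σ |c_n|^2 = 1

Parseval equates the L^2 energy of f (normalised by 1/(2π)) with the ℓ^2 sum of its Fourier coefficients: (1/(2π)) ∫_0^{2π} |f|^2 = Σ |c_n|^2.
Compute the left side: (1/(2π)) [∫_0^π 1^2 dx + ∫_π^{2π} (-1)^2 dx] = (1/(2π)) · (1π + 1π) = (1 + 1)/2 = 1.
So Σ_{n ∈ Z} |c_n|^2 = 1.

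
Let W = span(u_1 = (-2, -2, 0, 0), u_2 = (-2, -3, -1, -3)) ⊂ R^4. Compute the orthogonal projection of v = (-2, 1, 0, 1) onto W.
proj_W(v) = (-5/7, -2/7, 3/7, 9/7)

Set up U = [u_1 | ... | u_2] ∈ R^(4×2). The projector onto W = col(U) is P = U (U^T U)^(-1) U^T.
Compute U^T U =
  [8, 10]
  [10, 23],
and U^T v = (2, -2).
Solve U^T U · c = U^T v for the coefficients: c = (11/14, -3/7). The projection is proj_W(v) = U c.
Check: (v - proj_W(v)) · u_1 = 0  (should be 0).
Check: (v - proj_W(v)) · u_2 = 0  (should be 0).
Result: proj_W(v) = (-5/7, -2/7, 3/7, 9/7).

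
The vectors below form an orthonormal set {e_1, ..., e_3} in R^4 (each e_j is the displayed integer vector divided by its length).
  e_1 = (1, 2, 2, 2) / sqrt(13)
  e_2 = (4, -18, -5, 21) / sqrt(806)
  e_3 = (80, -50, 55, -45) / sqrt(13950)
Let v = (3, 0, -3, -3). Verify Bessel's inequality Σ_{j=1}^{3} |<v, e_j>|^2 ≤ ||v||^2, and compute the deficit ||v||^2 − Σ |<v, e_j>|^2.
Σ |<v, e_j>|^2 = 11; ||v||^2 = 27; deficit = 16

Write each e_j = u_j / sqrt(<u_j, u_j>) where u_j is the displayed integer vector. Then <v, e_j> = <v, u_j> / sqrt(<u_j, u_j>), so |<v, e_j>|^2 = <v, u_j>^2 / <u_j, u_j>.
Coefficients: <v, e_1> = -9/sqrt(13), <v, e_2> = -36/sqrt(806), <v, e_3> = 210/sqrt(13950).
Square and sum: Σ |<v, e_j>|^2 = 11.
Compute ||v||^2 = v·v = 27.
Deficit = 27 − 11 = 16 ≥ 0, confirming Bessel's inequality. (The deficit equals ||v − Σ <v,e_j> e_j||^2, the squared distance from v to span{e_j}.)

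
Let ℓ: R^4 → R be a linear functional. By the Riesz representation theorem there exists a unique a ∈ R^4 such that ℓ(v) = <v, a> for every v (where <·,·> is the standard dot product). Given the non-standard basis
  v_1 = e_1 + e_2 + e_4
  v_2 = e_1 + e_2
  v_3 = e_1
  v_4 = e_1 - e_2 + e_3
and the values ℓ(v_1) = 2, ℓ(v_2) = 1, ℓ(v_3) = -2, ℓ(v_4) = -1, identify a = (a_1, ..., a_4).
a = (-2, 3, 4, 1)

Write a = (a_1, ..., a_4) in the standard basis. For each basis vector v_i, ℓ(v_i) = <v_i, a> is a linear equation in the a_j's. Collect the n equations into a matrix system V a = ℓ, where row i of V is v_i (expressed in the standard basis). Since V is invertible (lower-triangular with 1s on the diagonal, up to permutation), solve by back-substitution:
  V =
[[1, 1, 0, 1],
 [1, 1, 0, 0],
 [1, 0, 0, 0],
 [1, -1, 1, 0]]
  V a = (2, 1, -2, -1)
Solving gives a = (-2, 3, 4, 1).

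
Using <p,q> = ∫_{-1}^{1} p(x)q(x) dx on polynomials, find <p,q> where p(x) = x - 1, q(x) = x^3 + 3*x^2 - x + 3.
<p,q> = -124/15

Expand the product: p(x)·q(x) = x^4 + 2*x^3 - 4*x^2 + 4*x - 3.
∫_{-1}^{1} of each monomial x^k gives [2/(k+1) if k even, 0 if k odd]. Integrating term-by-term (or equivalently evaluating the antiderivative F(x) = x^5/5 + x^4/2 - 4*x^3/3 + 2*x^2 - 3*x at the endpoints):
  F(1) − F(−1) = -49/30 − (199/30) = -124/15.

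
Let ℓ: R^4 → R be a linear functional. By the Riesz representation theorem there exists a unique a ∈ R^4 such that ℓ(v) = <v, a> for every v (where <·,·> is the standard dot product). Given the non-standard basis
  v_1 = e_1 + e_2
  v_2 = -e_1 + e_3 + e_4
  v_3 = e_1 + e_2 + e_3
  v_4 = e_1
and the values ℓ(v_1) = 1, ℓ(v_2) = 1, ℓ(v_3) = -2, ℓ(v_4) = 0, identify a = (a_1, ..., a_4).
a = (0, 1, -3, 4)

Write a = (a_1, ..., a_4) in the standard basis. For each basis vector v_i, ℓ(v_i) = <v_i, a> is a linear equation in the a_j's. Collect the n equations into a matrix system V a = ℓ, where row i of V is v_i (expressed in the standard basis). Since V is invertible (lower-triangular with 1s on the diagonal, up to permutation), solve by back-substitution:
  V =
[[1, 1, 0, 0],
 [-1, 0, 1, 1],
 [1, 1, 1, 0],
 [1, 0, 0, 0]]
  V a = (1, 1, -2, 0)
Solving gives a = (0, 1, -3, 4).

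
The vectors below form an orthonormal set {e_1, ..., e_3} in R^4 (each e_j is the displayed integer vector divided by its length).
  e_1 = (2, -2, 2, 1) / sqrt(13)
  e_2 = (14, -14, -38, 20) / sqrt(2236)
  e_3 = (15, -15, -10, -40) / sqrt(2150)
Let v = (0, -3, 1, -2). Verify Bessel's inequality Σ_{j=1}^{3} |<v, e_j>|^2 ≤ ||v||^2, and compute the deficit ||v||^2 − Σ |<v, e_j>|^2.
Σ |<v, e_j>|^2 = 19/2; ||v||^2 = 14; deficit = 9/2

Write each e_j = u_j / sqrt(<u_j, u_j>) where u_j is the displayed integer vector. Then <v, e_j> = <v, u_j> / sqrt(<u_j, u_j>), so |<v, e_j>|^2 = <v, u_j>^2 / <u_j, u_j>.
Coefficients: <v, e_1> = 6/sqrt(13), <v, e_2> = -36/sqrt(2236), <v, e_3> = 115/sqrt(2150).
Square and sum: Σ |<v, e_j>|^2 = 19/2.
Compute ||v||^2 = v·v = 14.
Deficit = 14 − 19/2 = 9/2 ≥ 0, confirming Bessel's inequality. (The deficit equals ||v − Σ <v,e_j> e_j||^2, the squared distance from v to span{e_j}.)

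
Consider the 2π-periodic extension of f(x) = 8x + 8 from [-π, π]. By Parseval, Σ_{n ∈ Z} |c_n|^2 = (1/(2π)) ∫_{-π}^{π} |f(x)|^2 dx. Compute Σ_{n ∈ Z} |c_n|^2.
Σ |c_n|^2 = 64π^2/3 + 64

Expand and integrate term by term over [-π, π]:
  ∫ (8x)^2 dx = 64·(2π^3/3); ∫ 2·8·(8)·x dx = 0 (odd integrand); ∫ 8^2 dx = 64·2π.
So (1/(2π)) ∫_{-π}^{π} (8x + 8)^2 dx = 64π^2/3 + 64 = 64π^2/3 + 64.
Parseval ⇒ Σ |c_n|^2 = 64π^2/3 + 64.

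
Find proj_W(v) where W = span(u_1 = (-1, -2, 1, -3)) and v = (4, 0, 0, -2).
proj_W(v) = (-2/15, -4/15, 2/15, -2/5)

Set up U = [u_1 | ... | u_1] ∈ R^(4×1). The projector onto W = col(U) is P = U (U^T U)^(-1) U^T.
Compute U^T U =
  [15],
and U^T v = (2).
Solve U^T U · c = U^T v for the coefficients: c = (2/15). The projection is proj_W(v) = U c.
Check: (v - proj_W(v)) · u_1 = 0  (should be 0).
Result: proj_W(v) = (-2/15, -4/15, 2/15, -2/5).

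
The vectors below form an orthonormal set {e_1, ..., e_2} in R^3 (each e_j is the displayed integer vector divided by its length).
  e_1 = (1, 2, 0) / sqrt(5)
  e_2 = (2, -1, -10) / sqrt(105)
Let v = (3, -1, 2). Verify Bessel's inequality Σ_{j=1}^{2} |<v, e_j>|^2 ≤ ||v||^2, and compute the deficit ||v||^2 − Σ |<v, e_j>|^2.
Σ |<v, e_j>|^2 = 38/21; ||v||^2 = 14; deficit = 256/21

Write each e_j = u_j / sqrt(<u_j, u_j>) where u_j is the displayed integer vector. Then <v, e_j> = <v, u_j> / sqrt(<u_j, u_j>), so |<v, e_j>|^2 = <v, u_j>^2 / <u_j, u_j>.
Coefficients: <v, e_1> = 1/sqrt(5), <v, e_2> = -13/sqrt(105).
Square and sum: Σ |<v, e_j>|^2 = 38/21.
Compute ||v||^2 = v·v = 14.
Deficit = 14 − 38/21 = 256/21 ≥ 0, confirming Bessel's inequality. (The deficit equals ||v − Σ <v,e_j> e_j||^2, the squared distance from v to span{e_j}.)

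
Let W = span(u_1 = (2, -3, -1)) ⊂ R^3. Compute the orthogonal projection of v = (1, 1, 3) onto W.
proj_W(v) = (-4/7, 6/7, 2/7)

Set up U = [u_1 | ... | u_1] ∈ R^(3×1). The projector onto W = col(U) is P = U (U^T U)^(-1) U^T.
Compute U^T U =
  [14],
and U^T v = (-4).
Solve U^T U · c = U^T v for the coefficients: c = (-2/7). The projection is proj_W(v) = U c.
Check: (v - proj_W(v)) · u_1 = 0  (should be 0).
Result: proj_W(v) = (-4/7, 6/7, 2/7).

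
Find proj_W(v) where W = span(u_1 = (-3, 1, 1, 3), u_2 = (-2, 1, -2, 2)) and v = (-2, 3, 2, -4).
proj_W(v) = (52/139, -47/139, 220/139, -52/139)

Set up U = [u_1 | ... | u_2] ∈ R^(4×2). The projector onto W = col(U) is P = U (U^T U)^(-1) U^T.
Compute U^T U =
  [20, 11]
  [11, 13],
and U^T v = (-1, -5).
Solve U^T U · c = U^T v for the coefficients: c = (42/139, -89/139). The projection is proj_W(v) = U c.
Check: (v - proj_W(v)) · u_1 = 0  (should be 0).
Check: (v - proj_W(v)) · u_2 = 0  (should be 0).
Result: proj_W(v) = (52/139, -47/139, 220/139, -52/139).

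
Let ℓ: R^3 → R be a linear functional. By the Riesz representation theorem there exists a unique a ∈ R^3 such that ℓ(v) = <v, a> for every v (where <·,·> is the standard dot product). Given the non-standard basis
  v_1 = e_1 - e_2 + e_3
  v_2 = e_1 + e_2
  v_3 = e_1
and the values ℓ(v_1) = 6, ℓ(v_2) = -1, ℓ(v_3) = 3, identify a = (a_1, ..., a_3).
a = (3, -4, -1)

Write a = (a_1, ..., a_3) in the standard basis. For each basis vector v_i, ℓ(v_i) = <v_i, a> is a linear equation in the a_j's. Collect the n equations into a matrix system V a = ℓ, where row i of V is v_i (expressed in the standard basis). Since V is invertible (lower-triangular with 1s on the diagonal, up to permutation), solve by back-substitution:
  V =
[[1, -1, 1],
 [1, 1, 0],
 [1, 0, 0]]
  V a = (6, -1, 3)
Solving gives a = (3, -4, -1).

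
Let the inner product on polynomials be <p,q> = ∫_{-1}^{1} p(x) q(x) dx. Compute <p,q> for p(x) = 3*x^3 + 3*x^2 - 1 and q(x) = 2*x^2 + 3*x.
<p,q> = 14/3

Expand the product: p(x)·q(x) = 6*x^5 + 15*x^4 + 9*x^3 - 2*x^2 - 3*x.
∫_{-1}^{1} of each monomial x^k gives [2/(k+1) if k even, 0 if k odd]. Integrating term-by-term (or equivalently evaluating the antiderivative F(x) = x^6 + 3*x^5 + 9*x^4/4 - 2*x^3/3 - 3*x^2/2 at the endpoints):
  F(1) − F(−1) = 49/12 − (-7/12) = 14/3.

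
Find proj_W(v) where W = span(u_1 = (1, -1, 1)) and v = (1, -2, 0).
proj_W(v) = (1, -1, 1)

Set up U = [u_1 | ... | u_1] ∈ R^(3×1). The projector onto W = col(U) is P = U (U^T U)^(-1) U^T.
Compute U^T U =
  [3],
and U^T v = (3).
Solve U^T U · c = U^T v for the coefficients: c = (1). The projection is proj_W(v) = U c.
Check: (v - proj_W(v)) · u_1 = 0  (should be 0).
Result: proj_W(v) = (1, -1, 1).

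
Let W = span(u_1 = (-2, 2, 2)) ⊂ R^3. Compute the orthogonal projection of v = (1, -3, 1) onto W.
proj_W(v) = (1, -1, -1)

Set up U = [u_1 | ... | u_1] ∈ R^(3×1). The projector onto W = col(U) is P = U (U^T U)^(-1) U^T.
Compute U^T U =
  [12],
and U^T v = (-6).
Solve U^T U · c = U^T v for the coefficients: c = (-1/2). The projection is proj_W(v) = U c.
Check: (v - proj_W(v)) · u_1 = 0  (should be 0).
Result: proj_W(v) = (1, -1, -1).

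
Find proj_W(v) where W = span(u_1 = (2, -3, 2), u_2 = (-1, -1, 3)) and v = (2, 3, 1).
proj_W(v) = (-25/138, 35/69, -77/138)

Set up U = [u_1 | ... | u_2] ∈ R^(3×2). The projector onto W = col(U) is P = U (U^T U)^(-1) U^T.
Compute U^T U =
  [17, 7]
  [7, 11],
and U^T v = (-3, -2).
Solve U^T U · c = U^T v for the coefficients: c = (-19/138, -13/138). The projection is proj_W(v) = U c.
Check: (v - proj_W(v)) · u_1 = 0  (should be 0).
Check: (v - proj_W(v)) · u_2 = 0  (should be 0).
Result: proj_W(v) = (-25/138, 35/69, -77/138).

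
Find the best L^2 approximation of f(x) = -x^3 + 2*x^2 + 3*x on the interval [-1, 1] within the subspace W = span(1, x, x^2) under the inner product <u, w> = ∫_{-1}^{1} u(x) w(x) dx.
g(x) = 2*x^2 + 12*x/5

The best approximation g ∈ W is the orthogonal projection of f onto W. Writing g = a_0 + a_1 x + a_2 x^2, the coefficients solve the normal equations G · a = b where
  G_{ij} = <φ_i, φ_j> and b_i = <f, φ_i>, with φ_0 = 1, φ_1 = x, φ_2 = x^2.
G =
  [2, 0, 2/3]
  [0, 2/3, 0]
  [2/3, 0, 2/5],
b = (4/3, 8/5, 4/5).
Solving gives a_0 = 0, a_1 = 12/5, a_2 = 2, so
  g(x) = 2*x^2 + 12*x/5.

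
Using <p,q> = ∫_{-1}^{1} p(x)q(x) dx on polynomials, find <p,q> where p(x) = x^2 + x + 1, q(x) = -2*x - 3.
<p,q> = -28/3

Expand the product: p(x)·q(x) = -2*x^3 - 5*x^2 - 5*x - 3.
∫_{-1}^{1} of each monomial x^k gives [2/(k+1) if k even, 0 if k odd]. Integrating term-by-term (or equivalently evaluating the antiderivative F(x) = -x^4/2 - 5*x^3/3 - 5*x^2/2 - 3*x at the endpoints):
  F(1) − F(−1) = -23/3 − (5/3) = -28/3.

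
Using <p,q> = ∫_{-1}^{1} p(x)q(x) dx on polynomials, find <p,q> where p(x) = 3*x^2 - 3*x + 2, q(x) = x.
<p,q> = -2

Expand the product: p(x)·q(x) = 3*x^3 - 3*x^2 + 2*x.
∫_{-1}^{1} of each monomial x^k gives [2/(k+1) if k even, 0 if k odd]. Integrating term-by-term (or equivalently evaluating the antiderivative F(x) = 3*x^4/4 - x^3 + x^2 at the endpoints):
  F(1) − F(−1) = 3/4 − (11/4) = -2.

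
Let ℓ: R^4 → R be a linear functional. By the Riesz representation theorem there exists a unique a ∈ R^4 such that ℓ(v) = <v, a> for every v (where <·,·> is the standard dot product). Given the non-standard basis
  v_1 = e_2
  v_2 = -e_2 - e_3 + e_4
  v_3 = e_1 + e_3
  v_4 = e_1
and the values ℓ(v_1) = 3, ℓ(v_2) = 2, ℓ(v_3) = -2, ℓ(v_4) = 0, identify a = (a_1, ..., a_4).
a = (0, 3, -2, 3)

Write a = (a_1, ..., a_4) in the standard basis. For each basis vector v_i, ℓ(v_i) = <v_i, a> is a linear equation in the a_j's. Collect the n equations into a matrix system V a = ℓ, where row i of V is v_i (expressed in the standard basis). Since V is invertible (lower-triangular with 1s on the diagonal, up to permutation), solve by back-substitution:
  V =
[[0, 1, 0, 0],
 [0, -1, -1, 1],
 [1, 0, 1, 0],
 [1, 0, 0, 0]]
  V a = (3, 2, -2, 0)
Solving gives a = (0, 3, -2, 3).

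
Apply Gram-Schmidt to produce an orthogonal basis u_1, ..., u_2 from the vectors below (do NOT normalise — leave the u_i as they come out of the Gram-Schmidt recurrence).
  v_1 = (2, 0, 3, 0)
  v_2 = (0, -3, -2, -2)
Orthogonal basis:
  u_1 = (2, 0, 3, 0)
  u_2 = (12/13, -3, -8/13, -2)

Apply the Gram-Schmidt recurrence
  u_1 = v_1
  u_i = v_i − Σ_{j<i} ((v_i · u_j) / (u_j · u_j)) · u_j.

Step by step this gives:
  u_1 = (2, 0, 3, 0)
  u_2 = (12/13, -3, -8/13, -2)

Orthogonality check:
  u_2 · u_1 = 0 (should be 0)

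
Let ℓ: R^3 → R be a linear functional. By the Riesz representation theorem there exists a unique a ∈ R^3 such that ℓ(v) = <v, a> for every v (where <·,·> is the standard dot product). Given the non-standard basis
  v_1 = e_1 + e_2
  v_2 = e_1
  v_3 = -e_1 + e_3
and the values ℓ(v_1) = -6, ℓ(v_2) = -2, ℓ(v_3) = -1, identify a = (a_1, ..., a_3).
a = (-2, -4, -3)

Write a = (a_1, ..., a_3) in the standard basis. For each basis vector v_i, ℓ(v_i) = <v_i, a> is a linear equation in the a_j's. Collect the n equations into a matrix system V a = ℓ, where row i of V is v_i (expressed in the standard basis). Since V is invertible (lower-triangular with 1s on the diagonal, up to permutation), solve by back-substitution:
  V =
[[1, 1, 0],
 [1, 0, 0],
 [-1, 0, 1]]
  V a = (-6, -2, -1)
Solving gives a = (-2, -4, -3).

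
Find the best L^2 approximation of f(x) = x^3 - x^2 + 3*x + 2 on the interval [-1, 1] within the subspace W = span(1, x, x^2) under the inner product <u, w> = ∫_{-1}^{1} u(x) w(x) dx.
g(x) = -x^2 + 18*x/5 + 2

The best approximation g ∈ W is the orthogonal projection of f onto W. Writing g = a_0 + a_1 x + a_2 x^2, the coefficients solve the normal equations G · a = b where
  G_{ij} = <φ_i, φ_j> and b_i = <f, φ_i>, with φ_0 = 1, φ_1 = x, φ_2 = x^2.
G =
  [2, 0, 2/3]
  [0, 2/3, 0]
  [2/3, 0, 2/5],
b = (10/3, 12/5, 14/15).
Solving gives a_0 = 2, a_1 = 18/5, a_2 = -1, so
  g(x) = -x^2 + 18*x/5 + 2.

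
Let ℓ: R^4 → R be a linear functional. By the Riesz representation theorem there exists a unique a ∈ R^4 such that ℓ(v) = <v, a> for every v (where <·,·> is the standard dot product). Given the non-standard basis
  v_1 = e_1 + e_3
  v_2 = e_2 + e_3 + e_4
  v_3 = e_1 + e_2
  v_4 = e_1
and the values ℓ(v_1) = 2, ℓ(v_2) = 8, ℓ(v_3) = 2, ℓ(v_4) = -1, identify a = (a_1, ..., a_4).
a = (-1, 3, 3, 2)

Write a = (a_1, ..., a_4) in the standard basis. For each basis vector v_i, ℓ(v_i) = <v_i, a> is a linear equation in the a_j's. Collect the n equations into a matrix system V a = ℓ, where row i of V is v_i (expressed in the standard basis). Since V is invertible (lower-triangular with 1s on the diagonal, up to permutation), solve by back-substitution:
  V =
[[1, 0, 1, 0],
 [0, 1, 1, 1],
 [1, 1, 0, 0],
 [1, 0, 0, 0]]
  V a = (2, 8, 2, -1)
Solving gives a = (-1, 3, 3, 2).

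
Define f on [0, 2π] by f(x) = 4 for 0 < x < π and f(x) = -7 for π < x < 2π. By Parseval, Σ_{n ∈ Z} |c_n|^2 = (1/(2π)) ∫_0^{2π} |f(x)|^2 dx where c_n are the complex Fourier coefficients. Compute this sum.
Σ |c_n|^2 = 65/2

Parseval equates the L^2 energy of f (normalised by 1/(2π)) with the ℓ^2 sum of its Fourier coefficients: (1/(2π)) ∫_0^{2π} |f|^2 = Σ |c_n|^2.
Compute the left side: (1/(2π)) [∫_0^π 4^2 dx + ∫_π^{2π} (-7)^2 dx] = (1/(2π)) · (16π + 49π) = (16 + 49)/2 = 65/2.
So Σ_{n ∈ Z} |c_n|^2 = 65/2.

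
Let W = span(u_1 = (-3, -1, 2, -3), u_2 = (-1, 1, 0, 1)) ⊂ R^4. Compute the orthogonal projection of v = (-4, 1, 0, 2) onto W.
proj_W(v) = (-58/17, 36/17, 11/17, 25/17)

Set up U = [u_1 | ... | u_2] ∈ R^(4×2). The projector onto W = col(U) is P = U (U^T U)^(-1) U^T.
Compute U^T U =
  [23, -1]
  [-1, 3],
and U^T v = (5, 7).
Solve U^T U · c = U^T v for the coefficients: c = (11/34, 83/34). The projection is proj_W(v) = U c.
Check: (v - proj_W(v)) · u_1 = 0  (should be 0).
Check: (v - proj_W(v)) · u_2 = 0  (should be 0).
Result: proj_W(v) = (-58/17, 36/17, 11/17, 25/17).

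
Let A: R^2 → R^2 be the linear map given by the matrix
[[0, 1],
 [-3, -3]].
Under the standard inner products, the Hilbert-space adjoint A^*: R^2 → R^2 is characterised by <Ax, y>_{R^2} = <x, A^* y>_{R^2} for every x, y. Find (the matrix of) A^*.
A^* = A^T =
[[0, -3],
 [1, -3]]

For real matrices with standard dot products, the defining identity <Ax, y> = <x, A^* y> gives (Ax)^T y = x^T (A^*) y, i.e. x^T A^T y = x^T (A^*) y. Since this holds for all x, y, we must have A^* = A^T. Therefore
A^* =
[[0, -3],
 [1, -3]].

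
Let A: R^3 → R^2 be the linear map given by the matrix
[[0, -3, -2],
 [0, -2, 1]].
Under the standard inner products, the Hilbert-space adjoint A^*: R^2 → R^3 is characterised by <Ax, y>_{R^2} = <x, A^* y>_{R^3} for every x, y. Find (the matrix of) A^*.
A^* = A^T =
[[0, 0],
 [-3, -2],
 [-2, 1]]

For real matrices with standard dot products, the defining identity <Ax, y> = <x, A^* y> gives (Ax)^T y = x^T (A^*) y, i.e. x^T A^T y = x^T (A^*) y. Since this holds for all x, y, we must have A^* = A^T. Therefore
A^* =
[[0, 0],
 [-3, -2],
 [-2, 1]].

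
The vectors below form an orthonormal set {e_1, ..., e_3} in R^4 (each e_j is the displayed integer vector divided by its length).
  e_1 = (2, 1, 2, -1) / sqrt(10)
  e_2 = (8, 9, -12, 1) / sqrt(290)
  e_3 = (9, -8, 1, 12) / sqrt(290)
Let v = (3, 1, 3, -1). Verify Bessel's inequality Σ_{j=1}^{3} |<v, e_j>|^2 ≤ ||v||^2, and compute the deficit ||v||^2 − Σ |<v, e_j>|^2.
Σ |<v, e_j>|^2 = 20; ||v||^2 = 20; deficit = 0

Write each e_j = u_j / sqrt(<u_j, u_j>) where u_j is the displayed integer vector. Then <v, e_j> = <v, u_j> / sqrt(<u_j, u_j>), so |<v, e_j>|^2 = <v, u_j>^2 / <u_j, u_j>.
Coefficients: <v, e_1> = 14/sqrt(10), <v, e_2> = -4/sqrt(290), <v, e_3> = 10/sqrt(290).
Square and sum: Σ |<v, e_j>|^2 = 20.
Compute ||v||^2 = v·v = 20.
Deficit = 20 − 20 = 0 ≥ 0, confirming Bessel's inequality. (The deficit equals ||v − Σ <v,e_j> e_j||^2, the squared distance from v to span{e_j}.)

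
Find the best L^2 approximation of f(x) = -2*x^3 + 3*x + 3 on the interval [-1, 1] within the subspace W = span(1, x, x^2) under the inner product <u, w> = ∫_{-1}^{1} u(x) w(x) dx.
g(x) = 9*x/5 + 3

The best approximation g ∈ W is the orthogonal projection of f onto W. Writing g = a_0 + a_1 x + a_2 x^2, the coefficients solve the normal equations G · a = b where
  G_{ij} = <φ_i, φ_j> and b_i = <f, φ_i>, with φ_0 = 1, φ_1 = x, φ_2 = x^2.
G =
  [2, 0, 2/3]
  [0, 2/3, 0]
  [2/3, 0, 2/5],
b = (6, 6/5, 2).
Solving gives a_0 = 3, a_1 = 9/5, a_2 = 0, so
  g(x) = 9*x/5 + 3.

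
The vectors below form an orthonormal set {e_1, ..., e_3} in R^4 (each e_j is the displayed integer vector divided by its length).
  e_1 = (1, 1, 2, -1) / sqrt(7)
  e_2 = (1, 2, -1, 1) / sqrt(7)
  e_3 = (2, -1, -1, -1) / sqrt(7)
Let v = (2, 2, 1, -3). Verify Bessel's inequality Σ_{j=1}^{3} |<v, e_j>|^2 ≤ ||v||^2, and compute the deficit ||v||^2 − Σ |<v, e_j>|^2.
Σ |<v, e_j>|^2 = 101/7; ||v||^2 = 18; deficit = 25/7

Write each e_j = u_j / sqrt(<u_j, u_j>) where u_j is the displayed integer vector. Then <v, e_j> = <v, u_j> / sqrt(<u_j, u_j>), so |<v, e_j>|^2 = <v, u_j>^2 / <u_j, u_j>.
Coefficients: <v, e_1> = 9/sqrt(7), <v, e_2> = 2/sqrt(7), <v, e_3> = 4/sqrt(7).
Square and sum: Σ |<v, e_j>|^2 = 101/7.
Compute ||v||^2 = v·v = 18.
Deficit = 18 − 101/7 = 25/7 ≥ 0, confirming Bessel's inequality. (The deficit equals ||v − Σ <v,e_j> e_j||^2, the squared distance from v to span{e_j}.)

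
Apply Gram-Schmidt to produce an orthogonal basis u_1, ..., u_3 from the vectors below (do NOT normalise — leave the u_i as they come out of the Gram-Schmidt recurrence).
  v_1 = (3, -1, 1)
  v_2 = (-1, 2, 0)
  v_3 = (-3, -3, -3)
Orthogonal basis:
  u_1 = (3, -1, 1)
  u_2 = (4/11, 17/11, 5/11)
  u_3 = (2/5, 1/5, -1)

Apply the Gram-Schmidt recurrence
  u_1 = v_1
  u_i = v_i − Σ_{j<i} ((v_i · u_j) / (u_j · u_j)) · u_j.

Step by step this gives:
  u_1 = (3, -1, 1)
  u_2 = (4/11, 17/11, 5/11)
  u_3 = (2/5, 1/5, -1)

Orthogonality check:
  u_2 · u_1 = 0 (should be 0)
  u_3 · u_1 = 0 (should be 0)
  u_3 · u_2 = 0 (should be 0)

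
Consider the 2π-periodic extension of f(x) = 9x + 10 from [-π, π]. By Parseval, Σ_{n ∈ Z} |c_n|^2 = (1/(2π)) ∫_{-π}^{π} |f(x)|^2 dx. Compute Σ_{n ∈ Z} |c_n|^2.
Σ |c_n|^2 = 27π^2 + 100

Expand and integrate term by term over [-π, π]:
  ∫ (9x)^2 dx = 81·(2π^3/3); ∫ 2·9·(10)·x dx = 0 (odd integrand); ∫ 10^2 dx = 100·2π.
So (1/(2π)) ∫_{-π}^{π} (9x + 10)^2 dx = 81π^2/3 + 100 = 27π^2 + 100.
Parseval ⇒ Σ |c_n|^2 = 27π^2 + 100.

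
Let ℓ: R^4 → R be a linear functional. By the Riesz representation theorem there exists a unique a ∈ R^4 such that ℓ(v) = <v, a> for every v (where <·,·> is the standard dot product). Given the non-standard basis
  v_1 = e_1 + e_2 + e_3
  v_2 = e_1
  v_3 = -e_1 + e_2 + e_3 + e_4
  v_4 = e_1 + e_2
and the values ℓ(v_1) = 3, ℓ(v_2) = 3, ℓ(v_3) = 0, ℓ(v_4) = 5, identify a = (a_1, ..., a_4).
a = (3, 2, -2, 3)

Write a = (a_1, ..., a_4) in the standard basis. For each basis vector v_i, ℓ(v_i) = <v_i, a> is a linear equation in the a_j's. Collect the n equations into a matrix system V a = ℓ, where row i of V is v_i (expressed in the standard basis). Since V is invertible (lower-triangular with 1s on the diagonal, up to permutation), solve by back-substitution:
  V =
[[1, 1, 1, 0],
 [1, 0, 0, 0],
 [-1, 1, 1, 1],
 [1, 1, 0, 0]]
  V a = (3, 3, 0, 5)
Solving gives a = (3, 2, -2, 3).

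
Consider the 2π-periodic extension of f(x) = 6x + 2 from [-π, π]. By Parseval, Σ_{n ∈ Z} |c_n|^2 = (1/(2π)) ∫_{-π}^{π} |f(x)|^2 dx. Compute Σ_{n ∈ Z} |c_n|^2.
Σ |c_n|^2 = 12π^2 + 4

Expand and integrate term by term over [-π, π]:
  ∫ (6x)^2 dx = 36·(2π^3/3); ∫ 2·6·(2)·x dx = 0 (odd integrand); ∫ 2^2 dx = 4·2π.
So (1/(2π)) ∫_{-π}^{π} (6x + 2)^2 dx = 36π^2/3 + 4 = 12π^2 + 4.
Parseval ⇒ Σ |c_n|^2 = 12π^2 + 4.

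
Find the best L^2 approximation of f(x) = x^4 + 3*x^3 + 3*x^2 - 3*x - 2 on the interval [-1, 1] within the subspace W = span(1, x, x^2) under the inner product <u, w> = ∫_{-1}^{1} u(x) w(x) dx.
g(x) = 27*x^2/7 - 6*x/5 - 73/35

The best approximation g ∈ W is the orthogonal projection of f onto W. Writing g = a_0 + a_1 x + a_2 x^2, the coefficients solve the normal equations G · a = b where
  G_{ij} = <φ_i, φ_j> and b_i = <f, φ_i>, with φ_0 = 1, φ_1 = x, φ_2 = x^2.
G =
  [2, 0, 2/3]
  [0, 2/3, 0]
  [2/3, 0, 2/5],
b = (-8/5, -4/5, 16/105).
Solving gives a_0 = -73/35, a_1 = -6/5, a_2 = 27/7, so
  g(x) = 27*x^2/7 - 6*x/5 - 73/35.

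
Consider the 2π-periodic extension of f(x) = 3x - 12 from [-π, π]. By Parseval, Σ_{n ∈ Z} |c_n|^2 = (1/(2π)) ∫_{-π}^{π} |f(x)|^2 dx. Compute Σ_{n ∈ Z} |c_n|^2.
Σ |c_n|^2 = 3π^2 + 144

Expand and integrate term by term over [-π, π]:
  ∫ (3x)^2 dx = 9·(2π^3/3); ∫ 2·3·(-12)·x dx = 0 (odd integrand); ∫ (-12)^2 dx = 144·2π.
So (1/(2π)) ∫_{-π}^{π} (3x - 12)^2 dx = 9π^2/3 + 144 = 3π^2 + 144.
Parseval ⇒ Σ |c_n|^2 = 3π^2 + 144.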